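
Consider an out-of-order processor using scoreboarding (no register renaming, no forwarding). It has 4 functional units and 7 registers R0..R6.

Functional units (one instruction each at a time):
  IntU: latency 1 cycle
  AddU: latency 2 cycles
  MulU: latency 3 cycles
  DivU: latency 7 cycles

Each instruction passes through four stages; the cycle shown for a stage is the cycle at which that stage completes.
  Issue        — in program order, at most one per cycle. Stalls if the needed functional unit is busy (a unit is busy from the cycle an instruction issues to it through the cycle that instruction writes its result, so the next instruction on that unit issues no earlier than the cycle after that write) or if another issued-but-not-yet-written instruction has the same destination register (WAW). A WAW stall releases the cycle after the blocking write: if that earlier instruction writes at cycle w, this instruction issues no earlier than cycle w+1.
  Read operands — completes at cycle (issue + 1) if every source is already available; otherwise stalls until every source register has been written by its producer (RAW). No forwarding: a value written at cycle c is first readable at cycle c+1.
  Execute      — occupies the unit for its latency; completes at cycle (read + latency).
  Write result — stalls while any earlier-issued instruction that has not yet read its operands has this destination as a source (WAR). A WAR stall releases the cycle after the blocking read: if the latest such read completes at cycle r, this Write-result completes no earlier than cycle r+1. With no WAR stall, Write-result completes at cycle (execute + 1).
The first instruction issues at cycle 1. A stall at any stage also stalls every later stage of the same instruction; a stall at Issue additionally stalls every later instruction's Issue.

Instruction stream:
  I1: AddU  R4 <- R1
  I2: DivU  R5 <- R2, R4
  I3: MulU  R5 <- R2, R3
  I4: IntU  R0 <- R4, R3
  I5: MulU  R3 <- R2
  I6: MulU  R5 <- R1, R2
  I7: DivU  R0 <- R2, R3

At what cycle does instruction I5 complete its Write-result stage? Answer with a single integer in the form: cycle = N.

cycle 1: I1 dispatched to AddU
cycle 2: I1 operands ready, I2 dispatched to DivU
cycle 4: I1 complete
cycle 5: R4←I1
cycle 6: I2 operands ready
cycle 13: I2 complete
cycle 14: R5←I2
cycle 15: I3 dispatched to MulU
cycle 16: I3 operands ready, I4 dispatched to IntU
cycle 17: I4 operands ready
cycle 18: I4 complete
cycle 19: I3 complete, R0←I4
cycle 20: R5←I3
cycle 21: I5 dispatched to MulU
cycle 22: I5 operands ready
cycle 25: I5 complete
cycle 26: R3←I5
cycle 27: I6 dispatched to MulU
cycle 28: I6 operands ready, I7 dispatched to DivU
cycle 29: I7 operands ready
cycle 31: I6 complete
cycle 32: R5←I6
cycle 36: I7 complete
cycle 37: R0←I7

cycle = 26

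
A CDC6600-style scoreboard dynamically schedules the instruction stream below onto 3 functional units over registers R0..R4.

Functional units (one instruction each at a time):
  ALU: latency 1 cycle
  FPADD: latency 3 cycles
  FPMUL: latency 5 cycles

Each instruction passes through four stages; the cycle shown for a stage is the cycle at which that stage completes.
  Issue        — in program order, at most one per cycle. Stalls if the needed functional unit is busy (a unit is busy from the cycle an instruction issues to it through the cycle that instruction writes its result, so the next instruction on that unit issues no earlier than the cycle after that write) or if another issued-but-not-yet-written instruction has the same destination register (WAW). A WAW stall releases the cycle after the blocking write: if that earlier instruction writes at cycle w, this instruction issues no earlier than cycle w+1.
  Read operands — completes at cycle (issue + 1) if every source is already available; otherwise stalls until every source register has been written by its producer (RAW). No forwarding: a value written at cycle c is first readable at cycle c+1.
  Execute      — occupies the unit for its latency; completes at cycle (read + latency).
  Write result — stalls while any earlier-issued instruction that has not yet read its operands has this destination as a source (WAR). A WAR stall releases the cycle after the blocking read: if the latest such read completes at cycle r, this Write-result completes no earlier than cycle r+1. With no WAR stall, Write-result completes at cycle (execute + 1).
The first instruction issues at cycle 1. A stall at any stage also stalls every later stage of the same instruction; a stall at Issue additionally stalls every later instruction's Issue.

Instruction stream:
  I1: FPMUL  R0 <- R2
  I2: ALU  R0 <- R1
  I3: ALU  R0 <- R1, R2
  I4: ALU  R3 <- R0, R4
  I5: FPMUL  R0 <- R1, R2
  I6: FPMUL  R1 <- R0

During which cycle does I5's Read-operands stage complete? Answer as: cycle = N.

I1 -> (1, 2, 7, 8)
I2 -> (9, 10, 11, 12)  // WAW R0: wait I1 write@8
I3 -> (13, 14, 15, 16)  // struct: ALU busy until I2 writes@12
I4 -> (17, 18, 19, 20)  // struct: ALU busy until I3 writes@16
I5 -> (18, 19, 24, 25)
I6 -> (26, 27, 32, 33)  // struct: FPMUL busy until I5 writes@25

cycle = 19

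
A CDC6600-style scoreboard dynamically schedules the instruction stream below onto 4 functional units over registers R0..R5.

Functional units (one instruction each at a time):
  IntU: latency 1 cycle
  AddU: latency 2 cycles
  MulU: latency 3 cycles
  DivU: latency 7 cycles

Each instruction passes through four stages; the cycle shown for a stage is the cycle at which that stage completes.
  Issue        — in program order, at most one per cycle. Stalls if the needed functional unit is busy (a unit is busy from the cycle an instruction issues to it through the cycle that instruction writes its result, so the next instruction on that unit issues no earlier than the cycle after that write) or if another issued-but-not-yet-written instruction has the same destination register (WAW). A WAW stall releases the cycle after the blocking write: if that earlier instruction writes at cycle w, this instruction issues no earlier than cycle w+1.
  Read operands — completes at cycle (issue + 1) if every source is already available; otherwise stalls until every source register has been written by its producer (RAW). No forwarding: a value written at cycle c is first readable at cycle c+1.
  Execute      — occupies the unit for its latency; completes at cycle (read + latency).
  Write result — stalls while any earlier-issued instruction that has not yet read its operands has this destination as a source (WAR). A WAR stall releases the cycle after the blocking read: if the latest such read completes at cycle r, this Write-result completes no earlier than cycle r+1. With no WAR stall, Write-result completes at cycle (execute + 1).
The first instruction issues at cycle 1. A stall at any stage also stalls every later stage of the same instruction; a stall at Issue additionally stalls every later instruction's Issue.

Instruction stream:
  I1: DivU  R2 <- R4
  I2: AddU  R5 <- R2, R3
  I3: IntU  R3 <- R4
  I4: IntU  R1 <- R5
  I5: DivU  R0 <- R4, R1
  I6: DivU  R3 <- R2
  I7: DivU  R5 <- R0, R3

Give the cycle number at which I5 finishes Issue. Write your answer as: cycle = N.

cycle = 14

c1: I1 issues→DivU
c2: I1 reads, I2 issues→AddU
c3: I3 issues→IntU
c4: I3 reads
c5: I3 exec-done
c9: I1 exec-done
c10: I1 writes R2
c11: I2 reads
c12: I3 writes R3
c13: I2 exec-done, I4 issues→IntU
c14: I2 writes R5, I5 issues→DivU
c15: I4 reads
c16: I4 exec-done
c17: I4 writes R1
c18: I5 reads
c25: I5 exec-done
c26: I5 writes R0
c27: I6 issues→DivU
c28: I6 reads
c35: I6 exec-done
c36: I6 writes R3
c37: I7 issues→DivU
c38: I7 reads
c45: I7 exec-done
c46: I7 writes R5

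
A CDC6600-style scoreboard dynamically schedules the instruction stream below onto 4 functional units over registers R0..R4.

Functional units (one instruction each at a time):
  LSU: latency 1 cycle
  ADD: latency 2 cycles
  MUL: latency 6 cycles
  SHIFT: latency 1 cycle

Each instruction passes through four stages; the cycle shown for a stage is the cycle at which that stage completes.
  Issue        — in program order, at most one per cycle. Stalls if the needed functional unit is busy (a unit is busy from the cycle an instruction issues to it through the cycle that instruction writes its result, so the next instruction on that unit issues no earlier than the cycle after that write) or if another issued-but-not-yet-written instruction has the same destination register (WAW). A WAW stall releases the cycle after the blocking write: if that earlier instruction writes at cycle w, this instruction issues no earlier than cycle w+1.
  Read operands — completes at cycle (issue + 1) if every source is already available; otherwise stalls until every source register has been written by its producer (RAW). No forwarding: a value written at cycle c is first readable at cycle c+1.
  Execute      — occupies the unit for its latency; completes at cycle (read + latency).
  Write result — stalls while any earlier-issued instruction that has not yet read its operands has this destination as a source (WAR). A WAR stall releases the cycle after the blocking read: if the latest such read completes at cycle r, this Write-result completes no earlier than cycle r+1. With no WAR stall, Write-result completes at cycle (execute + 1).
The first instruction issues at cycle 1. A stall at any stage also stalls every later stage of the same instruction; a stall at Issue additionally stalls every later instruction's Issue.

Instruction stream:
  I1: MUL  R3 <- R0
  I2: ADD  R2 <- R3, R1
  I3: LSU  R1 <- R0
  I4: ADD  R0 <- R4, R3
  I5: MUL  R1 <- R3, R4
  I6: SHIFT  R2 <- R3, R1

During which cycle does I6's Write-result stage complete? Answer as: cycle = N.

I1: IS=1 RO=2 EX=8 WR=9
I2: IS=2 RO=10 EX=12 WR=13  [RAW R3: wait I1 write@9]
I3: IS=3 RO=4 EX=5 WR=11  [WAR R1: wait I2 read@10]
I4: IS=14 RO=15 EX=17 WR=18  [struct: ADD busy until I2 writes@13]
I5: IS=15 RO=16 EX=22 WR=23
I6: IS=16 RO=24 EX=25 WR=26  [RAW R1: wait I5 write@23]

cycle = 26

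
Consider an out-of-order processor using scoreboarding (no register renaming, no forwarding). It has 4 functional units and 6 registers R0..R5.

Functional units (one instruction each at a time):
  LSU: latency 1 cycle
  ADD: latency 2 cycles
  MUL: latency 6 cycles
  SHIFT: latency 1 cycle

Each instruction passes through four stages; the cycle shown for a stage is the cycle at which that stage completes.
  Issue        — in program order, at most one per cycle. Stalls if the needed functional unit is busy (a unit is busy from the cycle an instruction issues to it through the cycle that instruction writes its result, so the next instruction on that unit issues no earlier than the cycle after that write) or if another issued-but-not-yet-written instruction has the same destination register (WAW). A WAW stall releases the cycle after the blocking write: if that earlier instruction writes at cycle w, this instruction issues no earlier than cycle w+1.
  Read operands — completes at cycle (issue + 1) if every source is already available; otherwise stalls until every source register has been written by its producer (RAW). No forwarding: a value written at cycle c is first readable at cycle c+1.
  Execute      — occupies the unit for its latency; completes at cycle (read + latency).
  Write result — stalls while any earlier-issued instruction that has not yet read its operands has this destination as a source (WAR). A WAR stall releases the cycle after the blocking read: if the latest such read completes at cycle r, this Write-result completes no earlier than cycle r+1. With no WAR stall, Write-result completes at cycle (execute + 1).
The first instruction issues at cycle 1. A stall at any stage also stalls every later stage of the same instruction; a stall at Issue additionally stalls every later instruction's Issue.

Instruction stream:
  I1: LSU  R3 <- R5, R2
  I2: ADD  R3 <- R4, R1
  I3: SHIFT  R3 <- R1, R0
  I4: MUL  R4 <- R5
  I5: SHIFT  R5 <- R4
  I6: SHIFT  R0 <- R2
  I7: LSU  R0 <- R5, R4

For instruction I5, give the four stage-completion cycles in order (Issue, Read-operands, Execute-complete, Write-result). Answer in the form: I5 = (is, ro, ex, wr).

cycle 1: I1 dispatched to LSU
cycle 2: I1 operands ready
cycle 3: I1 complete
cycle 4: R3←I1
cycle 5: I2 dispatched to ADD
cycle 6: I2 operands ready
cycle 8: I2 complete
cycle 9: R3←I2
cycle 10: I3 dispatched to SHIFT
cycle 11: I3 operands ready · I4 dispatched to MUL
cycle 12: I3 complete · I4 operands ready
cycle 13: R3←I3
cycle 14: I5 dispatched to SHIFT
cycle 18: I4 complete
cycle 19: R4←I4
cycle 20: I5 operands ready
cycle 21: I5 complete
cycle 22: R5←I5
cycle 23: I6 dispatched to SHIFT
cycle 24: I6 operands ready
cycle 25: I6 complete
cycle 26: R0←I6
cycle 27: I7 dispatched to LSU
cycle 28: I7 operands ready
cycle 29: I7 complete
cycle 30: R0←I7

I5 = (14, 20, 21, 22)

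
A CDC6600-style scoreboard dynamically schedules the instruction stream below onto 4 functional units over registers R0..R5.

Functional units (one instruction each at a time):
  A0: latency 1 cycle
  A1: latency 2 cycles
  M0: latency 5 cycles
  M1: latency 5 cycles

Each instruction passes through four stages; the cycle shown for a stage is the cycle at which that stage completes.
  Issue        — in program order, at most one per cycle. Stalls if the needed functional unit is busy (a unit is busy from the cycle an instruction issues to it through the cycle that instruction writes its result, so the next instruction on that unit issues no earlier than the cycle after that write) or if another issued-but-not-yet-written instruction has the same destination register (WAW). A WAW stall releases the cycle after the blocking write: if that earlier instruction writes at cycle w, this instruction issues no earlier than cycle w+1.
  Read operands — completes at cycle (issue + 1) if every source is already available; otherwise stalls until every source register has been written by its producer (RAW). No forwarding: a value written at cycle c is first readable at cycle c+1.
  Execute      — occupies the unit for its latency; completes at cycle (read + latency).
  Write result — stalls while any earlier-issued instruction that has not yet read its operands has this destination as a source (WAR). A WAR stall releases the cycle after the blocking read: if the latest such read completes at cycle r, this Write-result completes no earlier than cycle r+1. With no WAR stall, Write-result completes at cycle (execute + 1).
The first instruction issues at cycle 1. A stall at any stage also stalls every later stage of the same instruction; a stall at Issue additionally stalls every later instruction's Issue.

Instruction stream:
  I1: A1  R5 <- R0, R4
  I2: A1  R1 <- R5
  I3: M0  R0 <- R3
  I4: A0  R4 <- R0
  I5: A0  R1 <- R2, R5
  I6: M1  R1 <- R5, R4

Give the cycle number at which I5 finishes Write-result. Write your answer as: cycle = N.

cycle = 21

I1  is:1  ro:2  ex:4  wr:5
I2  is:6  ro:7  ex:9  wr:10  — struct: A1 busy until I1 writes@5
I3  is:7  ro:8  ex:13  wr:14
I4  is:8  ro:15  ex:16  wr:17  — RAW R0: wait I3 write@14
I5  is:18  ro:19  ex:20  wr:21  — struct: A0 busy until I4 writes@17
I6  is:22  ro:23  ex:28  wr:29  — WAW R1: wait I5 write@21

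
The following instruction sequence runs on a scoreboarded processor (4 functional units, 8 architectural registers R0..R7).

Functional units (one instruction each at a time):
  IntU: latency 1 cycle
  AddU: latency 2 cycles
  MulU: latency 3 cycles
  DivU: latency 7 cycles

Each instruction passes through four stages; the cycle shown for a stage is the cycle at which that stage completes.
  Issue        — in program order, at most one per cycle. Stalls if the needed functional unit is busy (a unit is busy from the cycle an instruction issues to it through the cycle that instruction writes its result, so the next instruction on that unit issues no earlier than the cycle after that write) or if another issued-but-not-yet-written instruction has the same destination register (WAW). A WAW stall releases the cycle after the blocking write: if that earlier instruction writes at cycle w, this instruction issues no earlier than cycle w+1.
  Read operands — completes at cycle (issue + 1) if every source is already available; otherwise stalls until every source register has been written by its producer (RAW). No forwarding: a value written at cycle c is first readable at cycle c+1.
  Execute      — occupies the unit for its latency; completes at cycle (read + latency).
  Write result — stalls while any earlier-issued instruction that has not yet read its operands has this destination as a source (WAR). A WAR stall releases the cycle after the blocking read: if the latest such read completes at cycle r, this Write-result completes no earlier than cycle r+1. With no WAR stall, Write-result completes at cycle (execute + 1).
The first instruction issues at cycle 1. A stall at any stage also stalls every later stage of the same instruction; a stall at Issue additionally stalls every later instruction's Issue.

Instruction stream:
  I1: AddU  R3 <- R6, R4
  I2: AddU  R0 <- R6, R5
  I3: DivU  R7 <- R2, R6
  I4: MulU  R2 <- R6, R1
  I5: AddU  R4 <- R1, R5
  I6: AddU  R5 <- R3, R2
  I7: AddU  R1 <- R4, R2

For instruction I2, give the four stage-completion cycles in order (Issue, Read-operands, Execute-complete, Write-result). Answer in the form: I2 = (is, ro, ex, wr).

t=1  I1 issues→AddU
t=2  I1 reads
t=4  I1 exec-done
t=5  I1 writes R3
t=6  I2 issues→AddU
t=7  I2 reads; I3 issues→DivU
t=8  I3 reads; I4 issues→MulU
t=9  I2 exec-done; I4 reads
t=10  I2 writes R0
t=11  I5 issues→AddU
t=12  I4 exec-done; I5 reads
t=13  I4 writes R2
t=14  I5 exec-done
t=15  I3 exec-done; I5 writes R4
t=16  I3 writes R7; I6 issues→AddU
t=17  I6 reads
t=19  I6 exec-done
t=20  I6 writes R5
t=21  I7 issues→AddU
t=22  I7 reads
t=24  I7 exec-done
t=25  I7 writes R1

I2 = (6, 7, 9, 10)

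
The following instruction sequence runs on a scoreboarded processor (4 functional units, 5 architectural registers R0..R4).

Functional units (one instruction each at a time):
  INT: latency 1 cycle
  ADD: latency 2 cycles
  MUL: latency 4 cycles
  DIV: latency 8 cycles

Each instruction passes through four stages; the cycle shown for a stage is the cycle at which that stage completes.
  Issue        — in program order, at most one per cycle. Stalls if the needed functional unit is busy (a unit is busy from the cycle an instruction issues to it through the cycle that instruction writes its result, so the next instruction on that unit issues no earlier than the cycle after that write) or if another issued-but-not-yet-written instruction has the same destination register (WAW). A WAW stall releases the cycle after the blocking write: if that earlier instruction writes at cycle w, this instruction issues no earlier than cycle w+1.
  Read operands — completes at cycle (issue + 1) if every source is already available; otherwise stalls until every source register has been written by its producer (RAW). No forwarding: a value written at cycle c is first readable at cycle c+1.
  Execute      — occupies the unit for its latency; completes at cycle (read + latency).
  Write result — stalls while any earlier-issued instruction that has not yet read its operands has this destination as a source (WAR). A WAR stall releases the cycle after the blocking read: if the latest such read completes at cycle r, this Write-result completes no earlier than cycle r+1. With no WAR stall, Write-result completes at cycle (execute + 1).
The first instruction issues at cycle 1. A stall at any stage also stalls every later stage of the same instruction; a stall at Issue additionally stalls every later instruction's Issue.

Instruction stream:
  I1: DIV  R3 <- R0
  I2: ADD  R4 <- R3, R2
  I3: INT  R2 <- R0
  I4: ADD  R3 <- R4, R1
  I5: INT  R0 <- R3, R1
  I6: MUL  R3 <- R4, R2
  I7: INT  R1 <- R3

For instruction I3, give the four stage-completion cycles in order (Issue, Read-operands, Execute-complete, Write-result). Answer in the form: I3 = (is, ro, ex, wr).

I3 = (3, 4, 5, 13)

1) issue 1, read 2, done 10, write 11
2) issue 2, read 12, done 14, write 15  <RAW R3: wait I1 write@11>
3) issue 3, read 4, done 5, write 13  <WAR R2: wait I2 read@12>
4) issue 16, read 17, done 19, write 20  <struct: ADD busy until I2 writes@15>
5) issue 17, read 21, done 22, write 23  <RAW R3: wait I4 write@20>
6) issue 21, read 22, done 26, write 27  <WAW R3: wait I4 write@20>
7) issue 24, read 28, done 29, write 30  <struct: INT busy until I5 writes@23 / RAW R3: wait I6 write@27>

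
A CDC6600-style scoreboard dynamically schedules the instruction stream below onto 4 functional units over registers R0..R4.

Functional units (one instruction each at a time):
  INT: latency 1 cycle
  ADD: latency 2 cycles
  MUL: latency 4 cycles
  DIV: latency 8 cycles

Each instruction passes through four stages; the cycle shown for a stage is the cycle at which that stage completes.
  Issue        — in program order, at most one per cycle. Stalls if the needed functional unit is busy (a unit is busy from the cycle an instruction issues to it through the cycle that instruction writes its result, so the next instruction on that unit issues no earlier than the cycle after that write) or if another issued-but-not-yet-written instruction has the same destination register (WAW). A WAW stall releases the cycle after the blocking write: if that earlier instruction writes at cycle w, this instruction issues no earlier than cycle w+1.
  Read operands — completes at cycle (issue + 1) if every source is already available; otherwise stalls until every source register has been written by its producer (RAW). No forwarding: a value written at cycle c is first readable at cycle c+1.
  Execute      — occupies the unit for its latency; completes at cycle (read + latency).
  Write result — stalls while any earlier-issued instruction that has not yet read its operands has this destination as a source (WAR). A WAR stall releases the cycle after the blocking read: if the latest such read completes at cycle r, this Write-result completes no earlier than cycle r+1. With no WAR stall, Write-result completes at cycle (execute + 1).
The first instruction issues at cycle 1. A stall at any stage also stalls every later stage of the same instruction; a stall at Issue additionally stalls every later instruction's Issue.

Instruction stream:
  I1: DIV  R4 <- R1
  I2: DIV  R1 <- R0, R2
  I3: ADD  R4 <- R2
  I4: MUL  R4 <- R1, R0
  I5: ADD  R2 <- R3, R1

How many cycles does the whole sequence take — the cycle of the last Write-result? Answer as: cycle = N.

cycle = 28

[I1] 1/2/10/11
[I2] 12/13/21/22  (struct: DIV busy until I1 writes@11)
[I3] 13/14/16/17
[I4] 18/23/27/28  (WAW R4: wait I3 write@17; RAW R1: wait I2 write@22)
[I5] 19/23/25/26  (RAW R1: wait I2 write@22)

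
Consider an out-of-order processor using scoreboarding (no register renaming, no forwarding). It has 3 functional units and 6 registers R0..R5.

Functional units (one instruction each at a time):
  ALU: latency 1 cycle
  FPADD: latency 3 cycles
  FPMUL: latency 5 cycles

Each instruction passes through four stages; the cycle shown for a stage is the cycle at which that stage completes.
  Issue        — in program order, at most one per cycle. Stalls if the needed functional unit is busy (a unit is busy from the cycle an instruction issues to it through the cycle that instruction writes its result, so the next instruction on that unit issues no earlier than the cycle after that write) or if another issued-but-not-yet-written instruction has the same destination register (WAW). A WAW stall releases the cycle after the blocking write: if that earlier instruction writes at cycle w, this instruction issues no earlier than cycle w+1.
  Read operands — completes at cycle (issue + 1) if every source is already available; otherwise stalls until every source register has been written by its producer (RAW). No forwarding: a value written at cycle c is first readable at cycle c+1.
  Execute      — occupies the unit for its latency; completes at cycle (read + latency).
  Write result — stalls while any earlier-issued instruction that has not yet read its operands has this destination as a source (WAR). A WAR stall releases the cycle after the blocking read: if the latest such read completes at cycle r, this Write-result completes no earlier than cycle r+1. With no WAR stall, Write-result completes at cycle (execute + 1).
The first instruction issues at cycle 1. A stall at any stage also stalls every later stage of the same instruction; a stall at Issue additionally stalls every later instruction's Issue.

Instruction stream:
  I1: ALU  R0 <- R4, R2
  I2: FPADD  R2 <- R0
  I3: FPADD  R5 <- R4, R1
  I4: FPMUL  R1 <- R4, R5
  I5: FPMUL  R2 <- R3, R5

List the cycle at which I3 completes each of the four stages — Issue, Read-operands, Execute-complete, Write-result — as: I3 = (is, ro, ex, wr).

I3 = (10, 11, 14, 15)

[I1] 1/2/3/4
[I2] 2/5/8/9  (RAW R0: wait I1 write@4)
[I3] 10/11/14/15  (struct: FPADD busy until I2 writes@9)
[I4] 11/16/21/22  (RAW R5: wait I3 write@15)
[I5] 23/24/29/30  (struct: FPMUL busy until I4 writes@22)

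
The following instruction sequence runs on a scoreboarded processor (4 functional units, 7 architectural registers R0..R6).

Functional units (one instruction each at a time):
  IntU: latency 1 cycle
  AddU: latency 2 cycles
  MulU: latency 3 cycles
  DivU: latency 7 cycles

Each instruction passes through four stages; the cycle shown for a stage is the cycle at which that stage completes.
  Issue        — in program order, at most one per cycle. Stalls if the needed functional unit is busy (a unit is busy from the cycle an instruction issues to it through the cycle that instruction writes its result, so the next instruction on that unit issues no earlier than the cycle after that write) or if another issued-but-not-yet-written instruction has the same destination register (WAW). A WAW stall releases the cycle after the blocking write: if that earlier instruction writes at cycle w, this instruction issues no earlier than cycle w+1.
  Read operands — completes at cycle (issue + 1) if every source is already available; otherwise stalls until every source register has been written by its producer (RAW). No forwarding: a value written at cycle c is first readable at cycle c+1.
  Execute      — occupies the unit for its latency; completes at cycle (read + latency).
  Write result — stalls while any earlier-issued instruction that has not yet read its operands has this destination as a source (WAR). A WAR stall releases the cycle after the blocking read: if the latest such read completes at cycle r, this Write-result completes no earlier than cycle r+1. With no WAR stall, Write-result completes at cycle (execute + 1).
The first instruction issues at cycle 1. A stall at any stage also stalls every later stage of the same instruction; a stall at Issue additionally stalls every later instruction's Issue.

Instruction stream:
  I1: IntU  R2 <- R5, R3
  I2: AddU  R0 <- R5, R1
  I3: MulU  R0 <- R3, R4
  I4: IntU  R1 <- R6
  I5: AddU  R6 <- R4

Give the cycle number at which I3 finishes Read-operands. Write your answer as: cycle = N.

cycle = 8

  I1 | 1 | 2 | 3 | 4
  I2 | 2 | 3 | 5 | 6
  I3 | 7 | 8 | 11 | 12   WAW R0: wait I2 write@6
  I4 | 8 | 9 | 10 | 11
  I5 | 9 | 10 | 12 | 13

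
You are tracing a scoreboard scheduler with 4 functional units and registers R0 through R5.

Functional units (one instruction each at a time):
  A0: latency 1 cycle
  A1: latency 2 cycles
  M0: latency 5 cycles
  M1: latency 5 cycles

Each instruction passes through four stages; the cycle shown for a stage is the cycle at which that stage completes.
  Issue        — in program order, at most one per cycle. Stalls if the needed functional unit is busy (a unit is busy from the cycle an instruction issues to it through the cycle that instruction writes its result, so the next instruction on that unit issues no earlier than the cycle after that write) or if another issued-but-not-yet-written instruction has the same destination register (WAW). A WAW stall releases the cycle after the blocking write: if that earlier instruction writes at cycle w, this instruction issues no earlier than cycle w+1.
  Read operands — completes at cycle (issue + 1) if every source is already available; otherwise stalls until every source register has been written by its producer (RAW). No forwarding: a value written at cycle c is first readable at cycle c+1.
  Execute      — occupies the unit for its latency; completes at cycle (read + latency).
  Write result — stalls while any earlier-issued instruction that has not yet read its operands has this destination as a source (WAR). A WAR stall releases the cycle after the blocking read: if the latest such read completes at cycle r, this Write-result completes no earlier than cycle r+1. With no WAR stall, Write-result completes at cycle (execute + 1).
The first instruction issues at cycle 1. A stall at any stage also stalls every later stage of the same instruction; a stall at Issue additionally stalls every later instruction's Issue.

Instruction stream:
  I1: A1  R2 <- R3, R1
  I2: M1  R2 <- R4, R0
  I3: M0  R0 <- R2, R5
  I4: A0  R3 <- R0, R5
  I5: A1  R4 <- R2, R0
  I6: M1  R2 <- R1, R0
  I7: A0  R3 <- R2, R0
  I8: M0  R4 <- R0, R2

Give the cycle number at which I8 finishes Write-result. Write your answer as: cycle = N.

  I1 | 1 | 2 | 4 | 5
  I2 | 6 | 7 | 12 | 13   WAW R2: wait I1 write@5
  I3 | 7 | 14 | 19 | 20   RAW R2: wait I2 write@13
  I4 | 8 | 21 | 22 | 23   RAW R0: wait I3 write@20
  I5 | 9 | 21 | 23 | 24   RAW R0: wait I3 write@20
  I6 | 14 | 21 | 26 | 27   struct: M1 busy until I2 writes@13 · RAW R0: wait I3 write@20
  I7 | 24 | 28 | 29 | 30   struct: A0 busy until I4 writes@23 · RAW R2: wait I6 write@27
  I8 | 25 | 28 | 33 | 34   RAW R2: wait I6 write@27

cycle = 34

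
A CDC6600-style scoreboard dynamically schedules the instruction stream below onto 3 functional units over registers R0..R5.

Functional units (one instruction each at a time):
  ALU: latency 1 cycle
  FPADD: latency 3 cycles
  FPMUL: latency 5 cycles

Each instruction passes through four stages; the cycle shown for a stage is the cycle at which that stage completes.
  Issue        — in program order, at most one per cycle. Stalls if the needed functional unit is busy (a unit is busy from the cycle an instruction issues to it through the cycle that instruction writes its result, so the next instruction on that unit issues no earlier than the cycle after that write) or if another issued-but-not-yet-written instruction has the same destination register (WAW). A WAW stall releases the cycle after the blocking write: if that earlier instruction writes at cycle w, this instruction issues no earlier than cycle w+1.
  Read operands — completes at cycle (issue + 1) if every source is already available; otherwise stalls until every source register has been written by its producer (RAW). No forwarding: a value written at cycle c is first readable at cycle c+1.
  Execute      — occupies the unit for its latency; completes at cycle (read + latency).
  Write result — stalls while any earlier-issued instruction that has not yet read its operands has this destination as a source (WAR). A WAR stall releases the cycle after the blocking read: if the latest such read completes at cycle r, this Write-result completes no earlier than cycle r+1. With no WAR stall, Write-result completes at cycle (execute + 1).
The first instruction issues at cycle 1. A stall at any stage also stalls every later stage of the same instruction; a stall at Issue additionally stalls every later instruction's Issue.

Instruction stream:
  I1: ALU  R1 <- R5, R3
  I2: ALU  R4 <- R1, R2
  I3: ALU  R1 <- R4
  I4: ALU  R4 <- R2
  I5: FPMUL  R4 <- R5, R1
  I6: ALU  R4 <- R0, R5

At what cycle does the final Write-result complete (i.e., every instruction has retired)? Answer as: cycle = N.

I1 -> (1, 2, 3, 4)
I2 -> (5, 6, 7, 8)  // struct: ALU busy until I1 writes@4
I3 -> (9, 10, 11, 12)  // struct: ALU busy until I2 writes@8
I4 -> (13, 14, 15, 16)  // struct: ALU busy until I3 writes@12
I5 -> (17, 18, 23, 24)  // WAW R4: wait I4 write@16
I6 -> (25, 26, 27, 28)  // WAW R4: wait I5 write@24

cycle = 28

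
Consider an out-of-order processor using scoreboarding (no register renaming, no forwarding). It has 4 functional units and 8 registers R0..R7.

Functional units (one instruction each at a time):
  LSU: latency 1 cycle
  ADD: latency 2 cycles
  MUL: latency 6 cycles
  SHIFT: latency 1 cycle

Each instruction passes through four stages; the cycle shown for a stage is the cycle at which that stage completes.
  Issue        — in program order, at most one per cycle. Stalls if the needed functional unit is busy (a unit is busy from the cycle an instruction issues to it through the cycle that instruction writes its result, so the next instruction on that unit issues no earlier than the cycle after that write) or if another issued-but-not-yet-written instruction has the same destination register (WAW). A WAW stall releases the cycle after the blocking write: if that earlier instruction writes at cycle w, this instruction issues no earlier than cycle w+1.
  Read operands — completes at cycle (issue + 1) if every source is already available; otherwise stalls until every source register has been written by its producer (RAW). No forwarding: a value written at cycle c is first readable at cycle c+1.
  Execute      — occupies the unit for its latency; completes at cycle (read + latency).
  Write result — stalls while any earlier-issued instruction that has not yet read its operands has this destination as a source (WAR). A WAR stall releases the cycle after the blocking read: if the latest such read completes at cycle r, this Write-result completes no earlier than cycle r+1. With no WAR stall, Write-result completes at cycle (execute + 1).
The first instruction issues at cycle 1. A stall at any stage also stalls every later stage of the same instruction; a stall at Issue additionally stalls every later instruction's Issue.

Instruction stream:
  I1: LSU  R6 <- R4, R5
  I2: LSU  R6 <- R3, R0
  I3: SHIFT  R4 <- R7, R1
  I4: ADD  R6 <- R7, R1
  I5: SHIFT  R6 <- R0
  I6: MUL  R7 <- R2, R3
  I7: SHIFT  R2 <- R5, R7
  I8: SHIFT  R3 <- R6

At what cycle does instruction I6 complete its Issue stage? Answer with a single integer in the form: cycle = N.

I1: IS=1 RO=2 EX=3 WR=4
I2: IS=5 RO=6 EX=7 WR=8  [struct: LSU busy until I1 writes@4]
I3: IS=6 RO=7 EX=8 WR=9
I4: IS=9 RO=10 EX=12 WR=13  [WAW R6: wait I2 write@8]
I5: IS=14 RO=15 EX=16 WR=17  [WAW R6: wait I4 write@13]
I6: IS=15 RO=16 EX=22 WR=23
I7: IS=18 RO=24 EX=25 WR=26  [struct: SHIFT busy until I5 writes@17; RAW R7: wait I6 write@23]
I8: IS=27 RO=28 EX=29 WR=30  [struct: SHIFT busy until I7 writes@26]

cycle = 15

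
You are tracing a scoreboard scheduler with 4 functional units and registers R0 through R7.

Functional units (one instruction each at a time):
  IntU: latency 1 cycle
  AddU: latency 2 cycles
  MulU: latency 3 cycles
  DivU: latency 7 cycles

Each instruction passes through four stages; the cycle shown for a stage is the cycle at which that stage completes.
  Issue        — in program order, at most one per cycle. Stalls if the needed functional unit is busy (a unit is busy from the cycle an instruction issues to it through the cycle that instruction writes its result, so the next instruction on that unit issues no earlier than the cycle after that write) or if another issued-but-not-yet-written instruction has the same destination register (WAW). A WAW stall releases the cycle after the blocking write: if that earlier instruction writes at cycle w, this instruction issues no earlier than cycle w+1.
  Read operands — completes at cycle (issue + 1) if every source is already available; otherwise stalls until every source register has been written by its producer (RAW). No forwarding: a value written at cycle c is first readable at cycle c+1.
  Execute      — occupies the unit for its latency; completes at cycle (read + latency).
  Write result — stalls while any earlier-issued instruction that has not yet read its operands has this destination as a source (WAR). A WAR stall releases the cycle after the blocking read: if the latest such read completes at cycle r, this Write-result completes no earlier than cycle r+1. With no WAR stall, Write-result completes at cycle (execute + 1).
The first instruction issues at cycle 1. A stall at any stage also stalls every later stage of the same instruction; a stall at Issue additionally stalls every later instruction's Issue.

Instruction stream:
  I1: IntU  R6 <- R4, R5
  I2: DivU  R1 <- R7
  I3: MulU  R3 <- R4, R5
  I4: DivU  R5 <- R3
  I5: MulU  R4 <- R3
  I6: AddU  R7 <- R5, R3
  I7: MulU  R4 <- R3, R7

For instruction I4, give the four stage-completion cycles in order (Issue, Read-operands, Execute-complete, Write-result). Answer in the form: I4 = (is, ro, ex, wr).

I4 = (12, 13, 20, 21)

[I1] 1/2/3/4
[I2] 2/3/10/11
[I3] 3/4/7/8
[I4] 12/13/20/21  (struct: DivU busy until I2 writes@11)
[I5] 13/14/17/18
[I6] 14/22/24/25  (RAW R5: wait I4 write@21)
[I7] 19/26/29/30  (struct: MulU busy until I5 writes@18; RAW R7: wait I6 write@25)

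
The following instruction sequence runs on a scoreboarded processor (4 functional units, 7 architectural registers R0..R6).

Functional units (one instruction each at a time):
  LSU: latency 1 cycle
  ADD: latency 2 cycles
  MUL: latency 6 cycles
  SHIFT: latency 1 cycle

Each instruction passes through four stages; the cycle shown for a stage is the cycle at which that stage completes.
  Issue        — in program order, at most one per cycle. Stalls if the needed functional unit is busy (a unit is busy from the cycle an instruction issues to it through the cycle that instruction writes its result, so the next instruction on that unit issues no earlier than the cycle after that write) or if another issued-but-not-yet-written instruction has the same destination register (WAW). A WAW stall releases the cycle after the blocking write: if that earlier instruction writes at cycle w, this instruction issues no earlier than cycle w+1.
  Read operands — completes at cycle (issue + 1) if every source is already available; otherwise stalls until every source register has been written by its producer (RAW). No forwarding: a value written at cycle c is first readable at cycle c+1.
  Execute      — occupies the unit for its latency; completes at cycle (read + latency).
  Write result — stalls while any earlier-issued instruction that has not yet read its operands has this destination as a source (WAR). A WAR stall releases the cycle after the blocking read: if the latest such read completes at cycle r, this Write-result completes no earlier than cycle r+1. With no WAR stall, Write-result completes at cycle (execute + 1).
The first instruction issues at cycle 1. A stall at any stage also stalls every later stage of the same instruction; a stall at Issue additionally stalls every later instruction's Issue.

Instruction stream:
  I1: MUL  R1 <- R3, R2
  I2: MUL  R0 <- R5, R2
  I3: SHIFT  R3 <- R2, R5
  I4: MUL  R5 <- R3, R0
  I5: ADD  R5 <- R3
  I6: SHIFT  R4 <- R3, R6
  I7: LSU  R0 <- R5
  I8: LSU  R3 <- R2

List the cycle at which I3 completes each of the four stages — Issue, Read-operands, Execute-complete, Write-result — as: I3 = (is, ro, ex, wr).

[I1] 1/2/8/9
[I2] 10/11/17/18  (struct: MUL busy until I1 writes@9)
[I3] 11/12/13/14
[I4] 19/20/26/27  (struct: MUL busy until I2 writes@18)
[I5] 28/29/31/32  (WAW R5: wait I4 write@27)
[I6] 29/30/31/32
[I7] 30/33/34/35  (RAW R5: wait I5 write@32)
[I8] 36/37/38/39  (struct: LSU busy until I7 writes@35)

I3 = (11, 12, 13, 14)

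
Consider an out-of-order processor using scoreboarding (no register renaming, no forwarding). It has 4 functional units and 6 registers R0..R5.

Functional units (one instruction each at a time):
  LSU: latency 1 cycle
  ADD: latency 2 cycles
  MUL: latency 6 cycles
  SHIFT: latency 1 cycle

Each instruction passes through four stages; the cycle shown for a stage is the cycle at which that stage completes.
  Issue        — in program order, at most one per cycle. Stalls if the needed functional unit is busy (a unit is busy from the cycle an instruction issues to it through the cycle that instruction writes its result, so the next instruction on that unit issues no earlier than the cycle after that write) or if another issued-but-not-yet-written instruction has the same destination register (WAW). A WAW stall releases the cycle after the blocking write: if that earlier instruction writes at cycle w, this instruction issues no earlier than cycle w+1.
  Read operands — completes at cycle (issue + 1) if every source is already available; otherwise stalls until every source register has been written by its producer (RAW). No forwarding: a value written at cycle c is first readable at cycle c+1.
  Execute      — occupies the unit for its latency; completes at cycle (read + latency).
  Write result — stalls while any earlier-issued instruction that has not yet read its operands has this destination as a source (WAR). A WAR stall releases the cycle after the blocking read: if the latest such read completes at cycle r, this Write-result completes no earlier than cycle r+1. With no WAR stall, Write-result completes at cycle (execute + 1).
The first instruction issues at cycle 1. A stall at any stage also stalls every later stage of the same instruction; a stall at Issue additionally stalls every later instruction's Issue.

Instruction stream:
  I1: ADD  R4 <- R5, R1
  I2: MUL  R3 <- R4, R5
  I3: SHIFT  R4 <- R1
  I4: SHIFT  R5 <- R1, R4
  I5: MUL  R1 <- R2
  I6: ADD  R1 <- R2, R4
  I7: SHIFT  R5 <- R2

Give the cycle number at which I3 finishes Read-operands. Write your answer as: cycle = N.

cycle = 7

[1] issue I1 (ADD)
[2] I1 read-ops, issue I2 (MUL)
[4] I1 finished on ADD
[5] I1→R4
[6] I2 read-ops, issue I3 (SHIFT)
[7] I3 read-ops
[8] I3 finished on SHIFT
[9] I3→R4
[10] issue I4 (SHIFT)
[11] I4 read-ops
[12] I2 finished on MUL, I4 finished on SHIFT
[13] I2→R3, I4→R5
[14] issue I5 (MUL)
[15] I5 read-ops
[21] I5 finished on MUL
[22] I5→R1
[23] issue I6 (ADD)
[24] I6 read-ops, issue I7 (SHIFT)
[25] I7 read-ops
[26] I6 finished on ADD, I7 finished on SHIFT
[27] I6→R1, I7→R5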